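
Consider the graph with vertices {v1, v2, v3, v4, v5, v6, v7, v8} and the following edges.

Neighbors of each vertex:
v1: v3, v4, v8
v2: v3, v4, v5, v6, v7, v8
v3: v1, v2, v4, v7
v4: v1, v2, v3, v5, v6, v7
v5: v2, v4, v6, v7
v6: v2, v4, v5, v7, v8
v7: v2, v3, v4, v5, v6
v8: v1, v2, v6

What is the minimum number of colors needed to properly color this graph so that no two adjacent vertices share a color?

5

v2, v4, v5, v6, v7 form a clique, so at least 5 colors are needed.
5 colors suffice: color red → {v1, v2}; color blue → {v4, v8}; color green → {v7}; color yellow → {v3, v6}; color purple → {v5}. Every edge joins two different colors.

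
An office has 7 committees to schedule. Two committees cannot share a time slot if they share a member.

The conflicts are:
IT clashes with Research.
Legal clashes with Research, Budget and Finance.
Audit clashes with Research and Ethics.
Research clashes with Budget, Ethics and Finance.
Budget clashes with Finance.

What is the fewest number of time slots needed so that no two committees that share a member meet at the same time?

Legal, Research, Budget, Finance are mutually in conflict, so at least 4 time slots are needed.
4 time slots suffice: time slot 1 → {Research}; time slot 2 → {IT, Budget, Ethics}; time slot 3 → {Audit, Finance}; time slot 4 → {Legal}. Each listed conflict is separated.

4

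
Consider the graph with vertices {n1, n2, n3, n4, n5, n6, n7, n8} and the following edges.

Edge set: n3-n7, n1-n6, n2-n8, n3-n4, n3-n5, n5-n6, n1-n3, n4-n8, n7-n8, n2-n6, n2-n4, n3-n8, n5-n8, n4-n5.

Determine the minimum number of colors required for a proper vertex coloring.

n3, n4, n5, n8 are mutually adjacent (a clique of size 4), so at least 4 colors are needed.
4 colors suffice: color red → {n6, n8}; color blue → {n2, n3}; color green → {n1, n4, n7}; color yellow → {n5}. Every edge joins two different colors.

4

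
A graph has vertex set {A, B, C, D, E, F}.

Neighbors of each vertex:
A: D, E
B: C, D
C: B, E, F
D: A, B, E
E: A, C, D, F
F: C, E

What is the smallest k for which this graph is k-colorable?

3

C, E, F are pairwise adjacent, so at least 3 colors are needed.
3 colors suffice: color 1 → {B, E}; color 2 → {C, D}; color 3 → {A, F}. Every edge joins two different colors.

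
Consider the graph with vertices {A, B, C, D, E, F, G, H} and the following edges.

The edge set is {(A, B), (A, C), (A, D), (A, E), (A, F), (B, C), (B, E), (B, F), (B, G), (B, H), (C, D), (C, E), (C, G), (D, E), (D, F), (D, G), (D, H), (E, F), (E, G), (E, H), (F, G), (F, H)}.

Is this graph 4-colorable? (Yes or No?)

Yes

The chromatic number is 4. D, E, F, G are mutually adjacent (a clique of size 4), so at least 4 colors are needed.
4 colors suffice: color red → {E}; color blue → {C, F}; color green → {B, D}; color yellow → {A, G, H}.
That is already a proper 4-coloring.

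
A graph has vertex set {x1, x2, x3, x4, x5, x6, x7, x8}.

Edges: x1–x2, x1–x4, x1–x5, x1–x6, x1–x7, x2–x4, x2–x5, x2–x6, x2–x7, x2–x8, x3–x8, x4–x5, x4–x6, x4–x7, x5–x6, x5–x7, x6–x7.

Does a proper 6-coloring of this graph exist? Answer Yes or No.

The chromatic number is 6. x1, x2, x4, x5, x6, x7 form a clique, so at least 6 colors are needed.
6 colors suffice: x1=4, x2=1, x3=1, x4=5, x5=2, x6=3, x7=6, x8=2.
That is already a proper 6-coloring.

Yes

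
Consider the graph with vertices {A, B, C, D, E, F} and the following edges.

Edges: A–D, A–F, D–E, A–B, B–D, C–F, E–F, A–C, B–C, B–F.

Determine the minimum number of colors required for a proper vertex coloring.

4

A, B, C, F are mutually adjacent (a clique of size 4), so at least 4 colors are needed.
4 colors suffice: A=1, B=3, C=4, D=2, E=1, F=2. Each edge has distinct colors on its endpoints.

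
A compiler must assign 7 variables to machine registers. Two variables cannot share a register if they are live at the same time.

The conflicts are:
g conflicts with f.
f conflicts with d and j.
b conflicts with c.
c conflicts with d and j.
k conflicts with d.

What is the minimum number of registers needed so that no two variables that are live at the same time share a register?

2

b and c conflict, so at least 2 registers are needed.
2 registers suffice: g=2, f=1, b=2, c=1, k=1, d=2, j=2. Each listed conflict is separated.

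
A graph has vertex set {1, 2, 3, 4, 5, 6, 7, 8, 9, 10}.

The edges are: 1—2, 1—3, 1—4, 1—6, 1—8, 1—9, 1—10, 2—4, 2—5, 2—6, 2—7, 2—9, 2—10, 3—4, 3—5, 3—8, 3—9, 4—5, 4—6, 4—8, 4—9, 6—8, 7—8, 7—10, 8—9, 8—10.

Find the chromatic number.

1, 3, 4, 8, 9 are pairwise adjacent (a clique of size 5), so at least 5 colors are needed.
A valid assignment using 5 colors: 1=blue, 2=red, 3=purple, 4=green, 5=blue, 6=yellow, 7=blue, 8=red, 9=yellow, 10=green. No two adjacent vertices share a color.

5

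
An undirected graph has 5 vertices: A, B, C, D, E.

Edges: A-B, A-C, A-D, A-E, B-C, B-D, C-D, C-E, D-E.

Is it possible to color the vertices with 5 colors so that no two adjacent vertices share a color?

Yes

The chromatic number is 4. A, B, C, D are mutually adjacent (a clique of size 4), so at least 4 colors are needed.
4 colors suffice: A=blue, B=yellow, C=red, D=green, E=yellow.
Since 5 ≥ 4, a proper 5-coloring certainly exists.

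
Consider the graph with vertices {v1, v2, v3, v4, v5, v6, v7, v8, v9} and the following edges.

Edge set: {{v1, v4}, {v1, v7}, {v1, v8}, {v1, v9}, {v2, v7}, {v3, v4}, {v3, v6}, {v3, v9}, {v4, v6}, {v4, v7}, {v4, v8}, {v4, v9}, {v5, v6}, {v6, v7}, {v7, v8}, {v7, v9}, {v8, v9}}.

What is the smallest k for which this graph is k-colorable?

5

v1, v4, v7, v8, v9 are pairwise adjacent (a clique of size 5), so at least 5 colors are needed.
One proper 5-coloring: v1=5, v2=1, v3=2, v4=1, v5=1, v6=3, v7=2, v8=4, v9=3. No two adjacent vertices share a color.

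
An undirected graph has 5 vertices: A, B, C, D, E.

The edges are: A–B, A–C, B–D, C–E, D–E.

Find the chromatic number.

The cycle D-B-A-C-E-D has odd length 5, so it cannot be 2-colored; at least 3 colors are needed.
One proper 3-coloring: A=red, B=blue, C=blue, D=green, E=red. Every edge joins two different colors.

3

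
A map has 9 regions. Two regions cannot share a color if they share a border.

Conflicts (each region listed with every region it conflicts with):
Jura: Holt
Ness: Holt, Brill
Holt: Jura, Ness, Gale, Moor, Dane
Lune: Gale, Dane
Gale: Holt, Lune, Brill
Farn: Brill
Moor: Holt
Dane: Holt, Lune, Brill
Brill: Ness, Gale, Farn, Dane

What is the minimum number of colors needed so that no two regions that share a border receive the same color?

2

Dane and Brill conflict, so at least 2 colors are needed.
2 colors suffice: color 1 → {Holt, Lune, Brill}; color 2 → {Jura, Ness, Gale, Farn, Moor, Dane}. No two conflicting regions share a color.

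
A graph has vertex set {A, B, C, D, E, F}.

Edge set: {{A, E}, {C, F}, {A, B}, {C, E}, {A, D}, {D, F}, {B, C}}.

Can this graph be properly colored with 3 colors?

The chromatic number is 3. The cycle C-F-D-A-B-C has odd length 5, so it cannot be 2-colored; at least 3 colors are needed.
3 colors suffice: color 1 → {A, C}; color 2 → {B, D, E}; color 3 → {F}.
That is already a proper 3-coloring.

Yes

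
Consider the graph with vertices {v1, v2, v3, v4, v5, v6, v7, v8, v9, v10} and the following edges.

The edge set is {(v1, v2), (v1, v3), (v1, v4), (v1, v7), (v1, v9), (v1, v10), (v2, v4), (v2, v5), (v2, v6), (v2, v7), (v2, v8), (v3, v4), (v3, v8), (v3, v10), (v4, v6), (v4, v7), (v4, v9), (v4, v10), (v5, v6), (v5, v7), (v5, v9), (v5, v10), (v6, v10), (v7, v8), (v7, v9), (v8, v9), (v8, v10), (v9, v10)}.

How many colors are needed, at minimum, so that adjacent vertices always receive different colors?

4

v1, v4, v7, v9 are mutually adjacent (a clique of size 4), so at least 4 colors are needed.
4 colors suffice: color 1 → {v7, v10}; color 2 → {v4, v5, v8}; color 3 → {v2, v3, v9}; color 4 → {v1, v6}. No two adjacent vertices share a color.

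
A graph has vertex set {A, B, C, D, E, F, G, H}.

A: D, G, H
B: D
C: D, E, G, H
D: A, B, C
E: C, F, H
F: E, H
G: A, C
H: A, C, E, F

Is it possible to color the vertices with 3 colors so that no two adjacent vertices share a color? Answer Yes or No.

Yes

The chromatic number is 3. E, F, H are mutually adjacent, so at least 3 colors are needed.
3 colors suffice: color 1 → {A, B, C, F}; color 2 → {D, G, H}; color 3 → {E}.
That is already a proper 3-coloring.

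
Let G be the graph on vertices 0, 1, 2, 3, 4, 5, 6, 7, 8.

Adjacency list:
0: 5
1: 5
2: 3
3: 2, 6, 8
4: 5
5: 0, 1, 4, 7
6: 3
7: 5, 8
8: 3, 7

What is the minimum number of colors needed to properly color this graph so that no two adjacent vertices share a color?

1 and 5 are adjacent, so at least 2 colors are needed.
One proper 2-coloring: 0=b, 1=b, 2=a, 3=b, 4=b, 5=a, 6=a, 7=b, 8=a. Each edge has distinct colors on its endpoints.

2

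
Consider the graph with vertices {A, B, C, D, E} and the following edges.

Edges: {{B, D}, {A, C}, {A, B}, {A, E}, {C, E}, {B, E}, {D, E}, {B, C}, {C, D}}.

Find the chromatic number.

B, C, D, E are mutually adjacent (a clique of size 4), so at least 4 colors are needed.
4 colors suffice: color red → {E}; color blue → {C}; color green → {B}; color yellow → {A, D}. Each edge has distinct colors on its endpoints.

4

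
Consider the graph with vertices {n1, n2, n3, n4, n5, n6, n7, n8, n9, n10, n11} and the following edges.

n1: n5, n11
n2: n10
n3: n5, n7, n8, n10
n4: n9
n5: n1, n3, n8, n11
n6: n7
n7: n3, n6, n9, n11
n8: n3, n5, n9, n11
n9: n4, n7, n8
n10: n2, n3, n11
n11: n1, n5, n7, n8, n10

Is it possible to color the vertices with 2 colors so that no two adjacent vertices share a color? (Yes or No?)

No

n5, n8, n11 form a triangle, so at least 3 colors are needed.
So 2 colors are not enough.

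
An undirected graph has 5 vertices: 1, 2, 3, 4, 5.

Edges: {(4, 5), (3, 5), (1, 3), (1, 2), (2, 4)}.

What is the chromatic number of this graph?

3

The cycle 5-3-1-2-4-5 has odd length 5, so it cannot be 2-colored; at least 3 colors are needed.
3 colors suffice: color a → {1, 4}; color b → {2, 3}; color c → {5}. Each edge has distinct colors on its endpoints.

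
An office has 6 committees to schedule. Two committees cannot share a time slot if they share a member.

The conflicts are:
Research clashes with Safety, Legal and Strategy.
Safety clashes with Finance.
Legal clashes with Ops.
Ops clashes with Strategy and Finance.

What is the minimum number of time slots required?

The cycle Research-Safety-Finance-Ops-Strategy-Research has odd length 5, so it cannot be 2-colored; at least 3 time slots are needed.
Using 3 time slots: Research=1, Safety=3, Legal=2, Ops=1, Strategy=2, Finance=2. Each listed conflict is separated.

3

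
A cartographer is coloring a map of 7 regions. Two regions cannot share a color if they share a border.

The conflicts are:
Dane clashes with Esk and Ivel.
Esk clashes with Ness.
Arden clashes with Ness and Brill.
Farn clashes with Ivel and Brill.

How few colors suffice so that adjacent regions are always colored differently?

The cycle Arden-Brill-Farn-Ivel-Dane-Esk-Ness-Arden has odd length 7, so it cannot be 2-colored; at least 3 colors are needed.
3 colors suffice: Dane=2, Esk=1, Arden=1, Farn=2, Ness=2, Ivel=1, Brill=3. No two conflicting regions share a color.

3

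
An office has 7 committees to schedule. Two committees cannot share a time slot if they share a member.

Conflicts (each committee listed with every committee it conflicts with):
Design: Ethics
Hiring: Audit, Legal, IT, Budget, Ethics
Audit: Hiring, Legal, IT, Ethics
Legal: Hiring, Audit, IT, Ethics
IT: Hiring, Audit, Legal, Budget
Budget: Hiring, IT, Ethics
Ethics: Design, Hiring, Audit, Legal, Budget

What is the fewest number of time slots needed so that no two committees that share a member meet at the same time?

Hiring, Audit, Legal, IT pairwise conflict, so at least 4 time slots are needed.
4 time slots suffice: Design=1, Hiring=1, Audit=4, Legal=3, IT=2, Budget=3, Ethics=2. Every pair that conflicts lands in different time slots.

4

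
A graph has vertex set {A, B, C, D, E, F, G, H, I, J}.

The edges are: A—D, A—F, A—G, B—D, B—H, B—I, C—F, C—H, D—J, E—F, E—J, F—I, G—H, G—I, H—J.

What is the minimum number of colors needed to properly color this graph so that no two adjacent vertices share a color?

3

The cycle C-F-A-G-H-C has odd length 5, so it cannot be 2-colored; at least 3 colors are needed.
One proper 3-coloring: A=2, B=3, C=2, D=1, E=3, F=1, G=3, H=1, I=2, J=2. Each edge has distinct colors on its endpoints.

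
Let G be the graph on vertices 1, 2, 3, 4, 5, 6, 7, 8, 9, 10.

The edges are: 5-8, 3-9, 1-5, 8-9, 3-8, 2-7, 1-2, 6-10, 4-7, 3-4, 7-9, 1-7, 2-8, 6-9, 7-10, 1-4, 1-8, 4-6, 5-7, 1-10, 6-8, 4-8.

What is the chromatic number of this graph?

1, 7, 10 form a triangle, so at least 3 colors are needed.
3 colors suffice: color red → {7, 8}; color blue → {1, 3, 6}; color green → {2, 4, 5, 9, 10}. Every edge joins two different colors.

3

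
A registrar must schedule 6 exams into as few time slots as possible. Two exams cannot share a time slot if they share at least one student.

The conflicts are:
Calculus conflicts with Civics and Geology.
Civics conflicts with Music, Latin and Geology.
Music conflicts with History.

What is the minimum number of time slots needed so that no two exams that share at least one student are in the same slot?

3

Calculus, Civics, Geology all conflict with each other, so at least 3 time slots are needed.
3 time slots suffice: time slot 1 → {Civics, History}; time slot 2 → {Calculus, Music, Latin}; time slot 3 → {Geology}. No two conflicting exams share a time slot.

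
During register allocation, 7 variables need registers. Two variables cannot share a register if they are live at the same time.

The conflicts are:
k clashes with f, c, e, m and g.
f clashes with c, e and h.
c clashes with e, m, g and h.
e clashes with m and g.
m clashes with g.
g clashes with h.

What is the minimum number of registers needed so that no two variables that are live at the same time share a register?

5

k, c, e, m, g are mutually in conflict, so at least 5 registers are needed.
A valid assignment using 5 registers: k=3, f=4, c=1, e=2, m=5, g=4, h=2. No two conflicting variables share a register.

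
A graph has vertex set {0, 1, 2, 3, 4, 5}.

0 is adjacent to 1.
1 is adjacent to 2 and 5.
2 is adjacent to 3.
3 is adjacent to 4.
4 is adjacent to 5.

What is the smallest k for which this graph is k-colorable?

The cycle 2-1-5-4-3-2 has odd length 5, so it cannot be 2-colored; at least 3 colors are needed.
A valid assignment using 3 colors: 0=b, 1=a, 2=b, 3=a, 4=c, 5=b. Each edge has distinct colors on its endpoints.

3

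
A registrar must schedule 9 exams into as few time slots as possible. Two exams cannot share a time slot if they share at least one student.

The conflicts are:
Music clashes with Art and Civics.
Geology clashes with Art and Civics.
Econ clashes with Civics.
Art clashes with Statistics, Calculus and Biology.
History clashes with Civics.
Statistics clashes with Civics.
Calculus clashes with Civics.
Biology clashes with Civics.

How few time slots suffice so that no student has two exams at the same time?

2

Statistics and Civics conflict, so at least 2 time slots are needed.
2 time slots suffice: Music=2, Geology=2, Econ=2, Art=1, History=2, Statistics=2, Calculus=2, Biology=2, Civics=1. Each listed conflict is separated.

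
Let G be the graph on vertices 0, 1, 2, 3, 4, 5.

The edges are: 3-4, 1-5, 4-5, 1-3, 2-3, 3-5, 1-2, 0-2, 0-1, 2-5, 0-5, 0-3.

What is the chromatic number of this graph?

0, 1, 2, 3, 5 form a clique, so at least 5 colors are needed.
One proper 5-coloring: 0=c, 1=e, 2=d, 3=b, 4=c, 5=a. No two adjacent vertices share a color.

5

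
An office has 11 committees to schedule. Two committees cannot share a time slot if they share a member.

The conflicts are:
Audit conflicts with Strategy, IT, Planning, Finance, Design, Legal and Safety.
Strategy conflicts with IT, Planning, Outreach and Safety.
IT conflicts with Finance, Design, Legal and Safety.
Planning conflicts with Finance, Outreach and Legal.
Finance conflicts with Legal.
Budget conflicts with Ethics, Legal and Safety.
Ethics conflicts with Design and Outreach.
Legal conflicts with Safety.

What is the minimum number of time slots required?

Audit, IT, Legal, Safety all conflict with each other, so at least 4 time slots are needed.
A valid assignment using 4 time slots: Audit=1, Strategy=2, IT=3, Planning=3, Finance=4, Budget=3, Ethics=1, Design=2, Outreach=4, Legal=2, Safety=4. Each listed conflict is separated.

4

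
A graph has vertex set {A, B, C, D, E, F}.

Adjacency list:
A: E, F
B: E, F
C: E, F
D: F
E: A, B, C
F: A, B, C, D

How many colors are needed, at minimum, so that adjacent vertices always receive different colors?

A and F are adjacent, so at least 2 colors are needed.
A valid assignment using 2 colors: A=2, B=2, C=2, D=2, E=1, F=1. No two adjacent vertices share a color.

2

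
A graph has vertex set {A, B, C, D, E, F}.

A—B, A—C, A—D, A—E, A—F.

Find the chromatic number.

A and E are adjacent, so at least 2 colors are needed.
2 colors suffice: A=1, B=2, C=2, D=2, E=2, F=2. Every edge joins two different colors.

2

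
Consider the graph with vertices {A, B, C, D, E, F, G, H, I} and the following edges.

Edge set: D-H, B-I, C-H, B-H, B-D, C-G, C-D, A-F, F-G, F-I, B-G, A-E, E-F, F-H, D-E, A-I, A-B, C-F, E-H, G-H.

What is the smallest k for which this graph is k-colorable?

4

C, F, G, H form a clique, so at least 4 colors are needed.
4 colors suffice: color 1 → {B, F}; color 2 → {A, H}; color 3 → {C, E, I}; color 4 → {D, G}. No two adjacent vertices share a color.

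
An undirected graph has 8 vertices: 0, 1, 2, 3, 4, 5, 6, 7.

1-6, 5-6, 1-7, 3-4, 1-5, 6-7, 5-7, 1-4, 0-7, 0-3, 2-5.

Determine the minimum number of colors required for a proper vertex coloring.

4

1, 5, 6, 7 are mutually adjacent (a clique of size 4), so at least 4 colors are needed.
4 colors suffice: color red → {1, 2, 3}; color blue → {0, 4, 5}; color green → {7}; color yellow → {6}. Each edge has distinct colors on its endpoints.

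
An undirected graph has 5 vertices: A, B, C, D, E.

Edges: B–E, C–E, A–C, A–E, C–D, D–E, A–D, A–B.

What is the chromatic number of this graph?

A, C, D, E are mutually adjacent (a clique of size 4), so at least 4 colors are needed.
4 colors suffice: A=red, B=green, C=green, D=yellow, E=blue. Every edge joins two different colors.

4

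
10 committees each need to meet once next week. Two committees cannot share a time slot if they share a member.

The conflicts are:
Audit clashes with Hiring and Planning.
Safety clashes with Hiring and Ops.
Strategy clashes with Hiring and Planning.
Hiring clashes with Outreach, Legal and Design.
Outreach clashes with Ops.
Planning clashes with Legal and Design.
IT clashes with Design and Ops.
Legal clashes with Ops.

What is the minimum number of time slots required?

The cycle Hiring-Outreach-Ops-IT-Design-Hiring has odd length 5, so it cannot be 2-colored; at least 3 time slots are needed.
3 time slots suffice: Audit=2, Safety=2, Strategy=2, Hiring=1, Outreach=2, Planning=1, IT=3, Legal=2, Design=2, Ops=1. Each listed conflict is separated.

3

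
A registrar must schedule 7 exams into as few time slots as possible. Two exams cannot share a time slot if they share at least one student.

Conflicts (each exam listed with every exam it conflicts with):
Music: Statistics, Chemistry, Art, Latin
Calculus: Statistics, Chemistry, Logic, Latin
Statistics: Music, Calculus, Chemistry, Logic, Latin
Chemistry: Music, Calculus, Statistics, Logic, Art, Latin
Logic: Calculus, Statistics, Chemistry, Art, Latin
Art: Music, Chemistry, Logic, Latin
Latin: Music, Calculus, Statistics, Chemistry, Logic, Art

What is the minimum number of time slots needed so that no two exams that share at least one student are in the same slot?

5

Calculus, Statistics, Chemistry, Logic, Latin are mutually in conflict, so at least 5 time slots are needed.
Using 5 time slots: Music=3, Calculus=5, Statistics=4, Chemistry=2, Logic=3, Art=4, Latin=1. Every pair that conflicts lands in different time slots.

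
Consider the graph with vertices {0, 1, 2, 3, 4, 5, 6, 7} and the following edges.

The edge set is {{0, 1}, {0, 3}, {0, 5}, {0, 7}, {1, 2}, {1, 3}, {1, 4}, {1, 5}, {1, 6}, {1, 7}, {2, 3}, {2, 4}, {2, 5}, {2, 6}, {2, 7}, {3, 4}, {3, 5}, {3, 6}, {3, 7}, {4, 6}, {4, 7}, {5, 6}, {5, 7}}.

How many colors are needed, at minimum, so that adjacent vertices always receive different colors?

1, 2, 3, 4, 6 form a clique, so at least 5 colors are needed.
One proper 5-coloring: 0=green, 1=blue, 2=green, 3=red, 4=yellow, 5=yellow, 6=purple, 7=purple. Each edge has distinct colors on its endpoints.

5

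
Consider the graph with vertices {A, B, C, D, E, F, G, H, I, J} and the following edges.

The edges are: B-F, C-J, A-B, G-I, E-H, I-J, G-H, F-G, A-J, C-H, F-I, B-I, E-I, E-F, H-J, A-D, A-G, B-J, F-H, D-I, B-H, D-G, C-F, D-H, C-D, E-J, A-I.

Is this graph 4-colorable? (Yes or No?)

Yes

The chromatic number is 4. A, B, I, J form a clique, so at least 4 colors are needed.
One proper 4-coloring: A=3, B=4, C=3, D=2, E=3, F=2, G=4, H=1, I=1, J=2.
That is already a proper 4-coloring.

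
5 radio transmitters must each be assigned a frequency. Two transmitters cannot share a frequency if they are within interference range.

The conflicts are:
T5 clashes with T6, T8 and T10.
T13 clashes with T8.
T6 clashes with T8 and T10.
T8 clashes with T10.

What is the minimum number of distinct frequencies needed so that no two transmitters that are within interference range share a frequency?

4

T5, T6, T8, T10 all conflict with each other, so at least 4 frequencies are needed.
4 frequencies suffice: T5=2, T13=2, T6=3, T8=1, T10=4. Each listed conflict is separated.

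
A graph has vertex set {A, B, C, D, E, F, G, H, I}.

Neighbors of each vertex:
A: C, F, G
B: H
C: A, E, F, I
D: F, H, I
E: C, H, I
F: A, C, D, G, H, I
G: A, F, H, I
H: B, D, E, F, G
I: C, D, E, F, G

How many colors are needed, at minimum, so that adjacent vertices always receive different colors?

A, F, G form a triangle, so at least 3 colors are needed.
3 colors suffice: A=2, B=1, C=3, D=3, E=1, F=1, G=3, H=2, I=2. Every edge joins two different colors.

3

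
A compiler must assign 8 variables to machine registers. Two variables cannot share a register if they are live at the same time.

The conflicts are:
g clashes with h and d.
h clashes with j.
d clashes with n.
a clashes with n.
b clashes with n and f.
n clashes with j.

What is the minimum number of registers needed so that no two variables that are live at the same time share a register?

3

The cycle j-n-d-g-h-j has odd length 5, so it cannot be 2-colored; at least 3 registers are needed.
3 registers suffice: register 1 → {h, n, f}; register 2 → {d, a, b, j}; register 3 → {g}. Every pair that conflicts lands in different registers.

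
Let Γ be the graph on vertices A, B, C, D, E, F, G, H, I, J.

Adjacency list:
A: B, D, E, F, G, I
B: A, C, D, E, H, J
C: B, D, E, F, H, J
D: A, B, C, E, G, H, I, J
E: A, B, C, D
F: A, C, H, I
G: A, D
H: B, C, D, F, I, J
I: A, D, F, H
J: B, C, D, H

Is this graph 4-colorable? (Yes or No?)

No

B, C, D, H, J form a clique, so at least 5 colors are needed.
So 4 colors are not enough.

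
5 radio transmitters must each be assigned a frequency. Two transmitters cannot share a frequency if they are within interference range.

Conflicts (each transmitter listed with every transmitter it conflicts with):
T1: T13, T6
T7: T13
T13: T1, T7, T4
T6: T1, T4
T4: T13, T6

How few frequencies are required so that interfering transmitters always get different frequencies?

T7 and T13 conflict, so at least 2 frequencies are needed.
2 frequencies suffice: frequency 1 → {T13, T6}; frequency 2 → {T1, T7, T4}. No two conflicting transmitters share a frequency.

2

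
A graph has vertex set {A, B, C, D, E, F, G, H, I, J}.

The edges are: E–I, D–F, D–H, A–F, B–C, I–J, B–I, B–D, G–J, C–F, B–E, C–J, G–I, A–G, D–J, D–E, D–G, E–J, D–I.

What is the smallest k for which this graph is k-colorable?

D, G, I, J are mutually adjacent (a clique of size 4), so at least 4 colors are needed.
One proper 4-coloring: A=1, B=2, C=1, D=1, E=4, F=2, G=4, H=2, I=3, J=2. No two adjacent vertices share a color.

4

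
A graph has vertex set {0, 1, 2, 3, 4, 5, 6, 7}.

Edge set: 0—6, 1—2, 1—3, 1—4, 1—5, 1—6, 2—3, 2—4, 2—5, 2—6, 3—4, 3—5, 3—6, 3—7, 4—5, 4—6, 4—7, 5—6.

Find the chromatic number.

1, 2, 3, 4, 5, 6 are mutually adjacent (a clique of size 6), so at least 6 colors are needed.
6 colors suffice: color a → {0, 4}; color b → {6, 7}; color c → {3}; color d → {5}; color e → {1}; color f → {2}. Each edge has distinct colors on its endpoints.

6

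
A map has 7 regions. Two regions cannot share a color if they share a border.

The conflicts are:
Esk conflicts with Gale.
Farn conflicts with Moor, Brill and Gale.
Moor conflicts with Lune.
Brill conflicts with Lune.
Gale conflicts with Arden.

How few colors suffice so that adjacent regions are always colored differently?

2

Brill and Lune conflict, so at least 2 colors are needed.
2 colors suffice: Esk=2, Farn=2, Moor=1, Brill=1, Gale=1, Arden=2, Lune=2. Each listed conflict is separated.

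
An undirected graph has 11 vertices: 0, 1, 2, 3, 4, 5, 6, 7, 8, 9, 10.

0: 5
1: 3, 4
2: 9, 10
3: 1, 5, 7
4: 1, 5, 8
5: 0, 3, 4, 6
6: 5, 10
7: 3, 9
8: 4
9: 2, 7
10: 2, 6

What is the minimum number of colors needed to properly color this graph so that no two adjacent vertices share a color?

3

The cycle 2-9-7-3-5-6-10-2 has odd length 7, so it cannot be 2-colored; at least 3 colors are needed.
3 colors suffice: color red → {1, 5, 8, 9, 10}; color blue → {0, 2, 3, 4, 6}; color green → {7}. No two adjacent vertices share a color.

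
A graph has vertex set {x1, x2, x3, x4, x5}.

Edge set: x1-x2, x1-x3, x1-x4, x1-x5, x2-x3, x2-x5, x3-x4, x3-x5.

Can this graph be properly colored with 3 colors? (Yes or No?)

No

x1, x2, x3, x5 are mutually adjacent (a clique of size 4), so at least 4 colors are needed.
So 3 colors are not enough.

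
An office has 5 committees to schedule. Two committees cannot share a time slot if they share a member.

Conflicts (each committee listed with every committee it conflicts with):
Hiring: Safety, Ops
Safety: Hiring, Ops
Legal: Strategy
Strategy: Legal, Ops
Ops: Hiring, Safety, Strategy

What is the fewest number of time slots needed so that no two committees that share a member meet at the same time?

3

Hiring, Safety, Ops are mutually in conflict, so at least 3 time slots are needed.
3 time slots suffice: time slot 1 → {Legal, Ops}; time slot 2 → {Hiring, Strategy}; time slot 3 → {Safety}. Every pair that conflicts lands in different time slots.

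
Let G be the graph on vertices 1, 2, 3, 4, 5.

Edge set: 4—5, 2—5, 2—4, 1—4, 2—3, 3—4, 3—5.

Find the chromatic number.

2, 3, 4, 5 are mutually adjacent (a clique of size 4), so at least 4 colors are needed.
A valid assignment using 4 colors: 1=blue, 2=green, 3=yellow, 4=red, 5=blue. Every edge joins two different colors.

4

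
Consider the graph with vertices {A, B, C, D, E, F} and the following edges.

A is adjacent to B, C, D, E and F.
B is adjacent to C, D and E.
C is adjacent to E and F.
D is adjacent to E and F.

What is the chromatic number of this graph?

4

A, B, D, E are pairwise adjacent (a clique of size 4), so at least 4 colors are needed.
4 colors suffice: color red → {A}; color blue → {C, D}; color green → {B, F}; color yellow → {E}. Each edge has distinct colors on its endpoints.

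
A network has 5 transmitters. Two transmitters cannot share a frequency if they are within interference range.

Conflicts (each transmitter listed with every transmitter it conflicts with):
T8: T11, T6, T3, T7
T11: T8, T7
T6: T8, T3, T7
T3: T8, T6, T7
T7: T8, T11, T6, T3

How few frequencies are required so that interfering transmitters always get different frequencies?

4

T8, T6, T3, T7 all conflict with each other, so at least 4 frequencies are needed.
4 frequencies suffice: T8=2, T11=3, T6=3, T3=4, T7=1. Every pair that conflicts lands in different frequencies.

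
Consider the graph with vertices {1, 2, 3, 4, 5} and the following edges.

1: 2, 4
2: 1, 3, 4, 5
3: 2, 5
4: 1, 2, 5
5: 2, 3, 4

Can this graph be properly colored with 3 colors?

The chromatic number is 3. 1, 2, 4 are pairwise adjacent, so at least 3 colors are needed.
A valid assignment using 3 colors: 1=c, 2=a, 3=b, 4=b, 5=c.
That is already a proper 3-coloring.

Yes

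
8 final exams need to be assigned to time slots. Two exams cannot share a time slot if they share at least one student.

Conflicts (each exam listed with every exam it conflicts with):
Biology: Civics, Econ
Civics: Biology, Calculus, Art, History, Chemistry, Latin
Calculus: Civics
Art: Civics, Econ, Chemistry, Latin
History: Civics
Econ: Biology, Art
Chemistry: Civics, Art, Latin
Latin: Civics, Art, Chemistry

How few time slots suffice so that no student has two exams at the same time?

4

Civics, Art, Chemistry, Latin pairwise conflict, so at least 4 time slots are needed.
4 time slots suffice: Biology=2, Civics=1, Calculus=2, Art=2, History=2, Econ=1, Chemistry=3, Latin=4. No two conflicting exams share a time slot.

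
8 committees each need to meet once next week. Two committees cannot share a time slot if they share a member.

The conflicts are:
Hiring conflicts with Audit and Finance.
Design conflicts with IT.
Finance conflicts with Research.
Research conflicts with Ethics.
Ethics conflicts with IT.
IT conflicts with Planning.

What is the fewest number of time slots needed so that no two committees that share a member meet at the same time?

2

Research and Ethics conflict, so at least 2 time slots are needed.
Using 2 time slots: Hiring=1, Design=2, Audit=2, Finance=2, Research=1, Ethics=2, IT=1, Planning=2. Every pair that conflicts lands in different time slots.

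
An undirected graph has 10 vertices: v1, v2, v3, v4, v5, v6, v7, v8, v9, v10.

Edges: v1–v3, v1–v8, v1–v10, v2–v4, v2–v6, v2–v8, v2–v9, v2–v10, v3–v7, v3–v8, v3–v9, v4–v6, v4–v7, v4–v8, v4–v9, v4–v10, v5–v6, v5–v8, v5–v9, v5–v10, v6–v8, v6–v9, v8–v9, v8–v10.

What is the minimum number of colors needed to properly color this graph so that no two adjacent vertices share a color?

v2, v4, v6, v8, v9 are mutually adjacent (a clique of size 5), so at least 5 colors are needed.
5 colors suffice: color 1 → {v7, v8}; color 2 → {v9, v10}; color 3 → {v3, v4, v5}; color 4 → {v1, v6}; color 5 → {v2}. No two adjacent vertices share a color.

5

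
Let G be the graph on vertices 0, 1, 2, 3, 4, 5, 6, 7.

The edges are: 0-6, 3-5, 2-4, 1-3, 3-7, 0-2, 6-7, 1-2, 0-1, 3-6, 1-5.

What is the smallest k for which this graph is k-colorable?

3

0, 1, 2 are mutually adjacent, so at least 3 colors are needed.
3 colors suffice: color a → {0, 3, 4}; color b → {1, 6}; color c → {2, 5, 7}. Every edge joins two different colors.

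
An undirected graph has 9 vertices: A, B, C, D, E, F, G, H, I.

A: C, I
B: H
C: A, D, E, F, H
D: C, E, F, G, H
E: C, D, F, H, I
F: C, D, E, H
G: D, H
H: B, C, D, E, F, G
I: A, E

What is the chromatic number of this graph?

C, D, E, F, H form a clique, so at least 5 colors are needed.
A valid assignment using 5 colors: A=blue, B=blue, C=green, D=yellow, E=blue, F=purple, G=blue, H=red, I=red. No two adjacent vertices share a color.

5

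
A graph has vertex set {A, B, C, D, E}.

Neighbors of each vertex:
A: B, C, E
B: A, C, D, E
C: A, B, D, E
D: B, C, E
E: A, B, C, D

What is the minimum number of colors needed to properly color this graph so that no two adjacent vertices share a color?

4

A, B, C, E are mutually adjacent (a clique of size 4), so at least 4 colors are needed.
4 colors suffice: color red → {B}; color blue → {E}; color green → {C}; color yellow → {A, D}. Every edge joins two different colors.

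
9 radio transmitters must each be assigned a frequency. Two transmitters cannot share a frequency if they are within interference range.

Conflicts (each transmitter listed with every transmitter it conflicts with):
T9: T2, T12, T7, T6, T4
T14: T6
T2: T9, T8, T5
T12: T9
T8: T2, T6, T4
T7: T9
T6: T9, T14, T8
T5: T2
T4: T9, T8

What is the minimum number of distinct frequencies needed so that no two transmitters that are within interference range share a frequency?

2

T8 and T4 conflict, so at least 2 frequencies are needed.
2 frequencies suffice: frequency 1 → {T9, T14, T8, T5}; frequency 2 → {T2, T12, T7, T6, T4}. Each listed conflict is separated.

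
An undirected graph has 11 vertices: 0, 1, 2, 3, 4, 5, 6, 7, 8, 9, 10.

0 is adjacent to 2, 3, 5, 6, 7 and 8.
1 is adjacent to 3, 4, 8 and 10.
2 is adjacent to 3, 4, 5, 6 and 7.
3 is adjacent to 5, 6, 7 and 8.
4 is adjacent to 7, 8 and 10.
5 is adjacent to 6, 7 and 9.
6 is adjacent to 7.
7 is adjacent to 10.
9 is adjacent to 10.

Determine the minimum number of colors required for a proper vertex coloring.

0, 2, 3, 5, 6, 7 form a clique, so at least 6 colors are needed.
One proper 6-coloring: 0=e, 1=d, 2=c, 3=a, 4=a, 5=d, 6=f, 7=b, 8=b, 9=a, 10=c. Each edge has distinct colors on its endpoints.

6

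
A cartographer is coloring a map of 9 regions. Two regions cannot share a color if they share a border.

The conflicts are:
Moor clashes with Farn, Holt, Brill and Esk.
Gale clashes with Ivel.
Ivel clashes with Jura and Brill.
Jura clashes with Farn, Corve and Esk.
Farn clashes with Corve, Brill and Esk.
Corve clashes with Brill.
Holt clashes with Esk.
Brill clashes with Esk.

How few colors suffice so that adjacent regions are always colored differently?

Moor, Farn, Brill, Esk all conflict with each other, so at least 4 colors are needed.
4 colors suffice: color 1 → {Ivel, Farn, Holt}; color 2 → {Gale, Jura, Brill}; color 3 → {Corve, Esk}; color 4 → {Moor}. Each listed conflict is separated.

4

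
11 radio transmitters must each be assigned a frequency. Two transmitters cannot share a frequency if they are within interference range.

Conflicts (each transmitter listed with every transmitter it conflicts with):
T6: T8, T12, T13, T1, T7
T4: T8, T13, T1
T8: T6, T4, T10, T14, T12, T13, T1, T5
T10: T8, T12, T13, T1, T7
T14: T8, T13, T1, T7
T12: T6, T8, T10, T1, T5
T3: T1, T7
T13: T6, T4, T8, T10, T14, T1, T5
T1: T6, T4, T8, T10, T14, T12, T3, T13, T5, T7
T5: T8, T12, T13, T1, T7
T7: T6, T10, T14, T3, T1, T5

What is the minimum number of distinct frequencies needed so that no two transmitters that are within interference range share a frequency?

4

T4, T8, T13, T1 all conflict with each other, so at least 4 frequencies are needed.
4 frequencies suffice: T6=4, T4=4, T8=2, T10=4, T14=4, T12=3, T3=3, T13=3, T1=1, T5=4, T7=2. No two conflicting transmitters share a frequency.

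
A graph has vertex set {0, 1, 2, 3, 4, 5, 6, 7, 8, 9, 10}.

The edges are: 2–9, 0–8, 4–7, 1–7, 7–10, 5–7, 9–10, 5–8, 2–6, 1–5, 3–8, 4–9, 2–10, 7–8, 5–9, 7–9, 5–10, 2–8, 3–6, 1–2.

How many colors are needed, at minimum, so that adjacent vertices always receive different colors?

4

5, 7, 9, 10 form a clique, so at least 4 colors are needed.
A valid assignment using 4 colors: 0=a, 1=b, 2=a, 3=a, 4=c, 5=c, 6=b, 7=a, 8=b, 9=b, 10=d. Each edge has distinct colors on its endpoints.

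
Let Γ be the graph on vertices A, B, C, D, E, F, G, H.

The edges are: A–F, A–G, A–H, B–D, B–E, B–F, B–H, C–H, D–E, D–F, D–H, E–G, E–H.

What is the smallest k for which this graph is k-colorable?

4

B, D, E, H are pairwise adjacent (a clique of size 4), so at least 4 colors are needed.
4 colors suffice: color red → {F, G, H}; color blue → {A, C, E}; color green → {B}; color yellow → {D}. Each edge has distinct colors on its endpoints.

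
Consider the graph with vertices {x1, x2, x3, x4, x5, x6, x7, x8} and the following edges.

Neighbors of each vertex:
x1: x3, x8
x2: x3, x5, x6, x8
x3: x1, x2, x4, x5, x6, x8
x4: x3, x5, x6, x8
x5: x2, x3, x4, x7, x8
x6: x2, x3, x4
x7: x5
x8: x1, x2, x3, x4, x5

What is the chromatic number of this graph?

x3, x4, x5, x8 are pairwise adjacent (a clique of size 4), so at least 4 colors are needed.
One proper 4-coloring: x1=3, x2=4, x3=1, x4=4, x5=3, x6=2, x7=1, x8=2. Every edge joins two different colors.

4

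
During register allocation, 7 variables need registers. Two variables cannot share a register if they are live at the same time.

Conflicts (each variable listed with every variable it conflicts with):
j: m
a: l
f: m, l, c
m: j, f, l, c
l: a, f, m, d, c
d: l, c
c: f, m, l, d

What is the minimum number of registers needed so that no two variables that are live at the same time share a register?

f, m, l, c pairwise conflict, so at least 4 registers are needed.
4 registers suffice: j=1, a=2, f=4, m=3, l=1, d=3, c=2. No two conflicting variables share a register.

4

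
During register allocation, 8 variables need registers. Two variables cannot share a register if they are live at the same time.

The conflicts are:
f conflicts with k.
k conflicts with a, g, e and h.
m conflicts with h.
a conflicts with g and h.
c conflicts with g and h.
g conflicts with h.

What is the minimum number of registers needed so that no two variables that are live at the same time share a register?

k, a, g, h are mutually in conflict, so at least 4 registers are needed.
Using 4 registers: f=1, k=2, m=2, a=4, c=2, g=3, e=1, h=1. Every pair that conflicts lands in different registers.

4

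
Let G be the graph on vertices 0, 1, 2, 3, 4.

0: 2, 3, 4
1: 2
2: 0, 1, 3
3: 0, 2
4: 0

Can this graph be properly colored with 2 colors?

No

0, 2, 3 form a triangle, so at least 3 colors are needed.
So 2 colors are not enough.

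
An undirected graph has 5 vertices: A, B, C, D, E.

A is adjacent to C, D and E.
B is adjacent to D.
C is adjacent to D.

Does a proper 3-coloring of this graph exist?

The chromatic number is 3. A, C, D are pairwise adjacent, so at least 3 colors are needed.
3 colors suffice: color 1 → {A, B}; color 2 → {D, E}; color 3 → {C}.
That is already a proper 3-coloring.

Yes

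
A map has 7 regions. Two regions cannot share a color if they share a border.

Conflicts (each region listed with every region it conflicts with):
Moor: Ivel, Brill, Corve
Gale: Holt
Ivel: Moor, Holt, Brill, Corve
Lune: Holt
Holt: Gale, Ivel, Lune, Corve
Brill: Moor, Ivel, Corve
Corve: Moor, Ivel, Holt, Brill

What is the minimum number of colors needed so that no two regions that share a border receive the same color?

Moor, Ivel, Brill, Corve pairwise conflict, so at least 4 colors are needed.
4 colors suffice: Moor=4, Gale=2, Ivel=2, Lune=2, Holt=1, Brill=1, Corve=3. Each listed conflict is separated.

4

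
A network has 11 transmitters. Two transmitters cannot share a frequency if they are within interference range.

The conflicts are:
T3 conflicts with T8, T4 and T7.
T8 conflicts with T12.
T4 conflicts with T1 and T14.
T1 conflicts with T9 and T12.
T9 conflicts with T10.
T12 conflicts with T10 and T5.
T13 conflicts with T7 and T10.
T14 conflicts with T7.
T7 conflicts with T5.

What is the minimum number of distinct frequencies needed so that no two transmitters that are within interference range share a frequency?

The cycle T12-T1-T4-T3-T8-T12 has odd length 5, so it cannot be 2-colored; at least 3 frequencies are needed.
3 frequencies suffice: frequency 1 → {T4, T9, T12, T7}; frequency 2 → {T3, T1, T14, T10, T5}; frequency 3 → {T8, T13}. No two conflicting transmitters share a frequency.

3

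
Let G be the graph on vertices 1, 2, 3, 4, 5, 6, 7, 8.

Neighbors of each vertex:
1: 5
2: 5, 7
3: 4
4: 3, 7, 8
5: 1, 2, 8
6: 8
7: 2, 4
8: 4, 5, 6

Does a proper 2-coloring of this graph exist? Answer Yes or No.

The cycle 4-8-5-2-7-4 has odd length 5, so it cannot be 2-colored; at least 3 colors are needed.
So 2 colors are not enough.

No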